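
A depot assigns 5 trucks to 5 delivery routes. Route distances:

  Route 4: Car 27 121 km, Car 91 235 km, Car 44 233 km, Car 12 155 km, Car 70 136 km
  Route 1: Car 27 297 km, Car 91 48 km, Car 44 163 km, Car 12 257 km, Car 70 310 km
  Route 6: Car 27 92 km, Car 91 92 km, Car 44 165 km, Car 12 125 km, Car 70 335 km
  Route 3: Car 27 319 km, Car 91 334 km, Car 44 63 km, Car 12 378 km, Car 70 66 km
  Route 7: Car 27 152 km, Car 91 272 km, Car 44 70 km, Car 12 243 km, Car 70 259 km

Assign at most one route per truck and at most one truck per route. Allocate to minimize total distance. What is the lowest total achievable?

Optimal: Car 27→Route 4 (121 km), Car 91→Route 1 (48 km), Car 44→Route 7 (70 km), Car 12→Route 6 (125 km), Car 70→Route 3 (66 km) — total 121+48+70+125+66 = 430 km.
Min-entry greedy (repeatedly take the single cheapest remaining cell) gives 582 km, worse by 152.
Swapping Car 70↔Car 12 (Car 70→Route 6 335 km, Car 12→Route 3 378 km) adds 522.
No other one-to-one assignment undercuts 430 km.

Min total: 430 km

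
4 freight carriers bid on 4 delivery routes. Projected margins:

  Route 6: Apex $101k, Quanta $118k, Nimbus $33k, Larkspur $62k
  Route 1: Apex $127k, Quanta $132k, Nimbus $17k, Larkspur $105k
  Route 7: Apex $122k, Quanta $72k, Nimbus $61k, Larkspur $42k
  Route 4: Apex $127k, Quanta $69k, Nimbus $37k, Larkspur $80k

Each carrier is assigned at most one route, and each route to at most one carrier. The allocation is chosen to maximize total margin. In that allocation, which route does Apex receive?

Apex receives Route 4.

Optimal: Apex→Route 4 ($127k), Quanta→Route 6 ($118k), Nimbus→Route 7 ($61k), Larkspur→Route 1 ($105k) — total 127+118+61+105 = $411k.
Apex's own top route is Route 1 ($127k), but forcing Apex→Route 1 and reassigning the rest optimally gives only $386k — worse by 25.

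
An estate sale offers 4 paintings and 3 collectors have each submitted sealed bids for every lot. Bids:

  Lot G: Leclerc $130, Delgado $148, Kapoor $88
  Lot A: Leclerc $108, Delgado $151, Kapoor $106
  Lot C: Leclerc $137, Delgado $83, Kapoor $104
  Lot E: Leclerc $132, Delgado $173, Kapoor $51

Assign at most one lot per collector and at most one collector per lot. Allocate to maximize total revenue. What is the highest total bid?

Maximum total: $416

This is the linear assignment problem.
Optimal: Leclerc→Lot C ($137), Delgado→Lot E ($173), Kapoor→Lot A ($106) — total 137+173+106 = $416.
Column-greedy (each lot in turn goes to its best remaining collector) gives $360, worse by 56.
Next-best assignment: Leclerc→Lot G, Delgado→Lot E, Kapoor→Lot A = $409.
Swapping Leclerc↔Delgado (Leclerc→Lot E $132, Delgado→Lot C $83) loses 95.
Checked against all permutations: $416 is optimal.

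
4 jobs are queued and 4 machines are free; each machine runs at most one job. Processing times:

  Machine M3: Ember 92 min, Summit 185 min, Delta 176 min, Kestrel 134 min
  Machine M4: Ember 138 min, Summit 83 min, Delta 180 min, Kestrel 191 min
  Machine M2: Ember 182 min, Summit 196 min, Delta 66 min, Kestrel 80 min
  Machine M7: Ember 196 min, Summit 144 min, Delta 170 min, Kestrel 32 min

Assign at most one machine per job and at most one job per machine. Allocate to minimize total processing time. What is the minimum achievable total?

Optimal: Ember→Machine M3 (92 min), Summit→Machine M4 (83 min), Delta→Machine M2 (66 min), Kestrel→Machine M7 (32 min) — total 92+83+66+32 = 273 min.
Next-best assignment: Ember→Machine M4, Summit→Machine M3, Delta→Machine M2, Kestrel→Machine M7 = 421 min.
Swapping Ember↔Kestrel (Ember→Machine M7 196 min, Kestrel→Machine M3 134 min) adds 206.

Minimum total: 273 min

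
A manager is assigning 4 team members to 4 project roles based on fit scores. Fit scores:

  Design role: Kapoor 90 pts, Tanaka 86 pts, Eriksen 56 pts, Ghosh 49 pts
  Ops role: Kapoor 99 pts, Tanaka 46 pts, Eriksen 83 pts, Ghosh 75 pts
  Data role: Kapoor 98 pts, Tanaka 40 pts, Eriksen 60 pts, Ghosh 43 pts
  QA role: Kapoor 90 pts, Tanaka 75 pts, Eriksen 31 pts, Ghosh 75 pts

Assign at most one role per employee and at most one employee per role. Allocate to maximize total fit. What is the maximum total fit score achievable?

Maximum total: 342 pts

This is the linear assignment problem.
Optimal: Kapoor→Data role (98 pts), Tanaka→Design role (86 pts), Eriksen→Ops role (83 pts), Ghosh→QA role (75 pts) — total 98+86+83+75 = 342 pts.
Column-greedy (each role in turn goes to its best remaining employee) gives 291 pts, worse by 51.
Next-best assignment: Kapoor→Ops role, Tanaka→Design role, Eriksen→Data role, Ghosh→QA role = 320 pts.
Checked against all permutations: 342 pts is optimal.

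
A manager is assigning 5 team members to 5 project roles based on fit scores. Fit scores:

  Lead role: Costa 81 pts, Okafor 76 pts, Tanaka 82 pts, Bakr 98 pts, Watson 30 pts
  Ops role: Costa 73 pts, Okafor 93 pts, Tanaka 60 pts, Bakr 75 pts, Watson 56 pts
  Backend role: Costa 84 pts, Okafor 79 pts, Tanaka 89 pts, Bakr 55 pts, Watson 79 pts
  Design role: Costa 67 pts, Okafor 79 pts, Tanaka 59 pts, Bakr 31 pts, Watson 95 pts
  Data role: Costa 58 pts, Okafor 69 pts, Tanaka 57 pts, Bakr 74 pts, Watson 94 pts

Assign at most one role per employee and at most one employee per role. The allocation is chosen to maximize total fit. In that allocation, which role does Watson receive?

Optimal: Costa→Design role (67 pts), Okafor→Ops role (93 pts), Tanaka→Backend role (89 pts), Bakr→Lead role (98 pts), Watson→Data role (94 pts) — total 67+93+89+98+94 = 441 pts.
Row-greedy (each employee in turn takes its best remaining role) gives 428 pts, worse by 13.
Watson's own top role is Design role (95 pts), but forcing Watson→Design role and reassigning the rest optimally gives only 433 pts — worse by 8.

Watson receives Data role.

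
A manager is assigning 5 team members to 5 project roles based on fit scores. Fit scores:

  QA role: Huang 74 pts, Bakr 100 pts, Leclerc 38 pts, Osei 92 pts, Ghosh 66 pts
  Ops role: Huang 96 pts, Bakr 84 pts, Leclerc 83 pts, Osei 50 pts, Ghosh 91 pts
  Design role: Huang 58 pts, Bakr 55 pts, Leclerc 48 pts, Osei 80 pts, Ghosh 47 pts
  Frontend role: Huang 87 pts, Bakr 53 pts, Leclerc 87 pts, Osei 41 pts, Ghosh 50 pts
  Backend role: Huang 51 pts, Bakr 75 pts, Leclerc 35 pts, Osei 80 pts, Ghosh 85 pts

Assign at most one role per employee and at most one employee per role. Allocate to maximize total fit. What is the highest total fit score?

Treat this as an assignment problem: match each employee to one role.
Optimal: Huang→Ops role (96 pts), Bakr→QA role (100 pts), Leclerc→Frontend role (87 pts), Osei→Design role (80 pts), Ghosh→Backend role (85 pts) — total 96+100+87+80+85 = 448 pts.
No other one-to-one assignment exceeds 448 pts.

Maximum total: 448 pts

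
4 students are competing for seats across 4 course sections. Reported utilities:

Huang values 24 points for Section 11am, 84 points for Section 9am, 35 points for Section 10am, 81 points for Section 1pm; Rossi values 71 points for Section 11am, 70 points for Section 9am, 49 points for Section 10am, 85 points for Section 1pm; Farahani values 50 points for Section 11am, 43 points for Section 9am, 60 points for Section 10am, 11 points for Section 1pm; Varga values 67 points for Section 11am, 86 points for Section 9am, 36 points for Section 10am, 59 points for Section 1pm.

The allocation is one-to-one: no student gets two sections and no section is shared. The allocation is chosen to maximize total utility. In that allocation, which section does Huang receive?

Huang receives Section 1pm.

Optimal: Huang→Section 1pm (81 points), Rossi→Section 11am (71 points), Farahani→Section 10am (60 points), Varga→Section 9am (86 points) — total 81+71+60+86 = 298 points.
Every other assignment is strictly worse.
Huang's own top section is Section 9am (84 points), but forcing Huang→Section 9am and reassigning the rest optimally gives only 296 points — worse by 2.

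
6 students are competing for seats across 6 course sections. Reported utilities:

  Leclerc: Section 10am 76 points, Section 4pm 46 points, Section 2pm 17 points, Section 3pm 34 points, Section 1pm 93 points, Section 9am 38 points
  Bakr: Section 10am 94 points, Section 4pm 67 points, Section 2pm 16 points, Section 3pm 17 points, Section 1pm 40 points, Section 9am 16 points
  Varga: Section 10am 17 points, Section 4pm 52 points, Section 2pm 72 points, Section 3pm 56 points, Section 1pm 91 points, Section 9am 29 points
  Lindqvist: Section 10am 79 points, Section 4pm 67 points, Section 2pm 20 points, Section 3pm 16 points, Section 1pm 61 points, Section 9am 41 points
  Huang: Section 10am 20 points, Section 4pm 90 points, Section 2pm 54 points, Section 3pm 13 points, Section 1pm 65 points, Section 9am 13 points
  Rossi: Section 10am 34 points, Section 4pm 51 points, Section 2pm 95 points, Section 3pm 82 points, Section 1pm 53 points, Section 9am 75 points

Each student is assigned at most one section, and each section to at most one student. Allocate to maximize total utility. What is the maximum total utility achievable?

Maximum total: 472 points

Optimal: Leclerc→Section 1pm (93 points), Bakr→Section 10am (94 points), Varga→Section 2pm (72 points), Lindqvist→Section 9am (41 points), Huang→Section 4pm (90 points), Rossi→Section 3pm (82 points) — total 93+94+72+41+90+82 = 472 points.
Row-greedy (each student in turn takes its best remaining section) gives 414 points, worse by 58.
Next-best assignment: Leclerc→Section 1pm, Bakr→Section 10am, Varga→Section 3pm, Lindqvist→Section 9am, Huang→Section 4pm, Rossi→Section 2pm = 469 points.
No other one-to-one assignment exceeds 472 points.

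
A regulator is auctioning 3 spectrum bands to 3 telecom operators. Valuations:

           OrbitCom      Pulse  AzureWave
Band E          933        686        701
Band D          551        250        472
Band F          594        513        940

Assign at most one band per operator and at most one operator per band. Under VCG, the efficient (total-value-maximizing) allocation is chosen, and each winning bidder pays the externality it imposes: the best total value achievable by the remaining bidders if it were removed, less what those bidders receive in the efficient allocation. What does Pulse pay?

Pulse pays $382M.

Efficient allocation: OrbitCom→Band D ($551M), Pulse→Band E ($686M), AzureWave→Band F ($940M); total welfare W = $2177M.
Pulse receives Band E at value $686M, so the others get W − 686 = $1491M.
Without Pulse: best allocation of the remaining 2 bidders over all 3 bands is OrbitCom→Band E ($933M), AzureWave→Band F ($940M), total $1873M.
VCG payment = (others' best without Pulse) − (others' welfare with Pulse) = 1873 − 1491 = $382M.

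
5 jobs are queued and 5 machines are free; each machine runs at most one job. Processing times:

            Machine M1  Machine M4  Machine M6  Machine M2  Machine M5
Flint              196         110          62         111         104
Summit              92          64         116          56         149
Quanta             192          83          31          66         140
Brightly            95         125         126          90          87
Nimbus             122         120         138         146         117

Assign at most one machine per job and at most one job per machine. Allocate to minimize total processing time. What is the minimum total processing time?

Treat this as an assignment problem: match each job to one machine.
Optimal: Flint→Machine M6 (62 min), Summit→Machine M4 (64 min), Quanta→Machine M2 (66 min), Brightly→Machine M5 (87 min), Nimbus→Machine M1 (122 min) — total 62+64+66+87+122 = 401 min.
Min-entry greedy (repeatedly take the single cheapest remaining cell) gives 406 min, worse by 5.
Every other assignment is strictly worse.

Min total: 401 min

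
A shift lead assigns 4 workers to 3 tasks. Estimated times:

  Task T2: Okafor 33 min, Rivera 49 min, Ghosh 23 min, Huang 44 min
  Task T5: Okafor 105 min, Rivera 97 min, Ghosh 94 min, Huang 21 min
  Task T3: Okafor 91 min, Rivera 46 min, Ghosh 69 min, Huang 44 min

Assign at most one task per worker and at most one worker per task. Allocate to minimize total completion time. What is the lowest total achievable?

Optimal: Ghosh→Task T2 (23 min), Huang→Task T5 (21 min), Rivera→Task T3 (46 min) — total 23+21+46 = 90 min.
Row-greedy (each worker in turn takes its cheapest remaining task) gives 173 min, worse by 83.
Next-best assignment: Okafor→Task T2, Huang→Task T5, Rivera→Task T3 = 100 min.
Swapping Ghosh↔Rivera (Ghosh→Task T3 69 min, Rivera→Task T2 49 min) adds 49.
Checked against all permutations: 90 min is optimal.

Min total: 90 min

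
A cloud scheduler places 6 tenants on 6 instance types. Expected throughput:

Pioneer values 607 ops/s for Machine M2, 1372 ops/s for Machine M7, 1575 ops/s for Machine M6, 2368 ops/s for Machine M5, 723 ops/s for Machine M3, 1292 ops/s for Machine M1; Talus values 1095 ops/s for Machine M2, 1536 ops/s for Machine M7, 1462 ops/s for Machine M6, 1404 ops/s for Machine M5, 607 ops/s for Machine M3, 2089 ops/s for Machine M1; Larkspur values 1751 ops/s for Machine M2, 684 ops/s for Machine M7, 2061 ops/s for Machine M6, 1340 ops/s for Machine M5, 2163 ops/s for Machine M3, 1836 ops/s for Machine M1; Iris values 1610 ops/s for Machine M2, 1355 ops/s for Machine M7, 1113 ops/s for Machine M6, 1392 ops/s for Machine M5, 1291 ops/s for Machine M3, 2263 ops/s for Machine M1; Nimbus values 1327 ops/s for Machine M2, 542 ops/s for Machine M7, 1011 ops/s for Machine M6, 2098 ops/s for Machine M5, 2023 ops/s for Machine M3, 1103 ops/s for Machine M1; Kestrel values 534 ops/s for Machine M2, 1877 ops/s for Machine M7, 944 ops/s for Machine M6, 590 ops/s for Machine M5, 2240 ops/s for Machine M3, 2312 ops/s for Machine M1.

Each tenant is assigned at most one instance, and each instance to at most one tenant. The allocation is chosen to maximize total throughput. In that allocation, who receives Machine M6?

Larkspur receives Machine M6.

Optimal: Pioneer→Machine M5 (2368 ops/s), Talus→Machine M1 (2089 ops/s), Larkspur→Machine M6 (2061 ops/s), Iris→Machine M2 (1610 ops/s), Nimbus→Machine M3 (2023 ops/s), Kestrel→Machine M7 (1877 ops/s) — total 2368+2089+2061+1610+2023+1877 = 12028 ops/s.
Max-entry greedy (repeatedly take the single best remaining cell) gives 11000 ops/s, worse by 1028.
Next-best assignment: Pioneer→Machine M5, Talus→Machine M7, Larkspur→Machine M6, Iris→Machine M2, Nimbus→Machine M3, Kestrel→Machine M1 = 11910 ops/s.
Swapping Nimbus↔Larkspur (Nimbus→Machine M6 1011 ops/s, Larkspur→Machine M3 2163 ops/s) loses 910.
Larkspur's own top instance is Machine M3 (2163 ops/s), but forcing Larkspur→Machine M3 and reassigning the rest optimally gives only 11460 ops/s — worse by 568.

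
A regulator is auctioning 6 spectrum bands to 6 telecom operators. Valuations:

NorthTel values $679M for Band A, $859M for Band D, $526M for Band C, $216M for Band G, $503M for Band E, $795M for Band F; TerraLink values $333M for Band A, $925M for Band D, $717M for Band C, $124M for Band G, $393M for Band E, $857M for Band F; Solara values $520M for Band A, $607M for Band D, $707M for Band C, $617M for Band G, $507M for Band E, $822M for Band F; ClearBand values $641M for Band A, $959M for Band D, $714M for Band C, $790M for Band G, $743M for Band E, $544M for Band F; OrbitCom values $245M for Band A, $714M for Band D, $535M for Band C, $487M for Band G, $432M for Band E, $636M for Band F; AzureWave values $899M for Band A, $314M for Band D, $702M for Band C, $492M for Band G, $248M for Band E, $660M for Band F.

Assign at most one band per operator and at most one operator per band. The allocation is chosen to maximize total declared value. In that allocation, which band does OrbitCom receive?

OrbitCom receives Band G.

Optimal: NorthTel→Band F ($795M), TerraLink→Band D ($925M), Solara→Band C ($707M), ClearBand→Band E ($743M), OrbitCom→Band G ($487M), AzureWave→Band A ($899M) — total 795+925+707+743+487+899 = $4556M.
Max-entry greedy (repeatedly take the single best remaining cell) gives $4412M, worse by 144.
Checked against all permutations: $4556M is optimal.
OrbitCom's own top band is Band D ($714M), but forcing OrbitCom→Band D and reassigning the rest optimally gives only $4485M — worse by 71.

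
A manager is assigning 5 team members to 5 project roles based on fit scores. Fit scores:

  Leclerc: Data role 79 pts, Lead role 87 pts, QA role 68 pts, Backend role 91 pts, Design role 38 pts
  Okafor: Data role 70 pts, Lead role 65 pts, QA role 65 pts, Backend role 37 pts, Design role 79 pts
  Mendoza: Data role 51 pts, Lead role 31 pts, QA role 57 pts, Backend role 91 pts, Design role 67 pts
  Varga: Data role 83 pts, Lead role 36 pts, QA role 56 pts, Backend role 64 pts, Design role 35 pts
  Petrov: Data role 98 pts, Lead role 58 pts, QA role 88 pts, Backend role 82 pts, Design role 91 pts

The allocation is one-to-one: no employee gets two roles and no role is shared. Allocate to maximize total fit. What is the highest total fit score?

This is a one-to-one assignment (maximum-weight bipartite matching).
Optimal: Leclerc→Lead role (87 pts), Okafor→Design role (79 pts), Mendoza→Backend role (91 pts), Varga→Data role (83 pts), Petrov→QA role (88 pts) — total 87+79+91+83+88 = 428 pts.
Column-greedy (each role in turn goes to its best remaining employee) gives 376 pts, worse by 52.
Next-best assignment: Leclerc→Lead role, Okafor→QA role, Mendoza→Backend role, Varga→Data role, Petrov→Design role = 417 pts.
No other one-to-one assignment exceeds 428 pts.

Maximum total: 428 pts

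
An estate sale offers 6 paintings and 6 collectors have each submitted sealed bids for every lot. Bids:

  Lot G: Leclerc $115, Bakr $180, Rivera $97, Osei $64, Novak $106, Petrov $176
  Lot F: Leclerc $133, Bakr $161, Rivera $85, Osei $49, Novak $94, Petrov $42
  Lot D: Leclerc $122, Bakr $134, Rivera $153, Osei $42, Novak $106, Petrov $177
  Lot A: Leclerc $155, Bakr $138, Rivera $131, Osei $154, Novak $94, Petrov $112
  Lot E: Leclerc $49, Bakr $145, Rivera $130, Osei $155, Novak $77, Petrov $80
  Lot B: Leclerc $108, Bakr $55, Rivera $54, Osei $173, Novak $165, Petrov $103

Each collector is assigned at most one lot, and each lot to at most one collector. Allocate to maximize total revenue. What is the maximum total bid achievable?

Max total: $965

Optimal: Leclerc→Lot A ($155), Bakr→Lot F ($161), Rivera→Lot D ($153), Osei→Lot E ($155), Novak→Lot B ($165), Petrov→Lot G ($176) — total 155+161+153+155+165+176 = $965.
Column-greedy (each lot in turn goes to its best remaining collector) gives $939, worse by 26.
Next-best assignment: Leclerc→Lot F, Bakr→Lot G, Rivera→Lot A, Osei→Lot E, Novak→Lot B, Petrov→Lot D = $941.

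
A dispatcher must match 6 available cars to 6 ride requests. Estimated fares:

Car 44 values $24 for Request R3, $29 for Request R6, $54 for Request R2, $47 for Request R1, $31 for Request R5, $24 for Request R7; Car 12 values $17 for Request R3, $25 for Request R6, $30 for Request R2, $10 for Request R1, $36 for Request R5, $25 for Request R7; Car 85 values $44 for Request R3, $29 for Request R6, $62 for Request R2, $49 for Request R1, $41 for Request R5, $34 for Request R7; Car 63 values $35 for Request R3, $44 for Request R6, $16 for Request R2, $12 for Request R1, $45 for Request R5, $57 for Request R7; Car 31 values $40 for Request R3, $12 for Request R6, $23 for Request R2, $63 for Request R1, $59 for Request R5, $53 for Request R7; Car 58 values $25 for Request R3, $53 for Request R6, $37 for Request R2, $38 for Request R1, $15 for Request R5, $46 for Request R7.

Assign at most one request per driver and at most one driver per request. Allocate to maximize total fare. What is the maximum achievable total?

Max total: $307

Treat this as an assignment problem: match each driver to one request.
Optimal: Car 44→Request R2 ($54), Car 12→Request R5 ($36), Car 85→Request R3 ($44), Car 63→Request R7 ($57), Car 31→Request R1 ($63), Car 58→Request R6 ($53) — total 54+36+44+57+63+53 = $307.
Column-greedy (each request in turn goes to its best remaining driver) gives $284, worse by 23.
Swapping Car 85↔Car 63 (Car 85→Request R7 $34, Car 63→Request R3 $35) loses 32.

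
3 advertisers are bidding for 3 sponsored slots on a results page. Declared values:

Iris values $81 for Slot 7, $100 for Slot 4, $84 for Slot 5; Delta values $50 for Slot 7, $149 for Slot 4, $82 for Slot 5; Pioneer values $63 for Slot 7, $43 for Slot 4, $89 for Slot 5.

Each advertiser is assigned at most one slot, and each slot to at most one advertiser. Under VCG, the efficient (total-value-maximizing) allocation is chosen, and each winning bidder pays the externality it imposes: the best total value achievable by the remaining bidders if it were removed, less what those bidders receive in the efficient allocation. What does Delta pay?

Efficient allocation: Iris→Slot 7 ($81), Delta→Slot 4 ($149), Pioneer→Slot 5 ($89); total welfare W = $319.
Delta receives Slot 4 at value $149, so the others get W − 149 = $170.
Without Delta: best allocation of the remaining 2 bidders over all 3 slots is Iris→Slot 4 ($100), Pioneer→Slot 5 ($89), total $189.
VCG payment = (others' best without Delta) − (others' welfare with Delta) = 189 − 170 = $19.

Delta pays $19.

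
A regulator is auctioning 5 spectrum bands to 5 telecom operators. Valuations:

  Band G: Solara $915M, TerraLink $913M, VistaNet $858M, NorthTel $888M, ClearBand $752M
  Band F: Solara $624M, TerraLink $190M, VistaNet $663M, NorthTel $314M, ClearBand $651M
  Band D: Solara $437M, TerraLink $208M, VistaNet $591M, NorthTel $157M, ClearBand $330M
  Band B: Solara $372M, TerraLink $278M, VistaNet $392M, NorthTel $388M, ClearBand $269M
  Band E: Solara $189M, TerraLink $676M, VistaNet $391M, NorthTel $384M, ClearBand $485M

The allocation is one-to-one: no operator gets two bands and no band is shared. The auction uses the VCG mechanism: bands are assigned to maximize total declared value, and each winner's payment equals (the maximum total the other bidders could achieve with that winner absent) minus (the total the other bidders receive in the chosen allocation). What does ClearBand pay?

Efficient allocation: Solara→Band G ($915M), TerraLink→Band E ($676M), VistaNet→Band D ($591M), NorthTel→Band B ($388M), ClearBand→Band F ($651M); total welfare W = $3221M.
ClearBand receives Band F at value $651M, so the others get W − 651 = $2570M.
Without ClearBand: best allocation of the remaining 4 bidders over all 5 bands is Solara→Band F ($624M), TerraLink→Band E ($676M), VistaNet→Band D ($591M), NorthTel→Band G ($888M), total $2779M.
VCG payment = (others' best without ClearBand) − (others' welfare with ClearBand) = 2779 − 2570 = $209M.

ClearBand pays $209M.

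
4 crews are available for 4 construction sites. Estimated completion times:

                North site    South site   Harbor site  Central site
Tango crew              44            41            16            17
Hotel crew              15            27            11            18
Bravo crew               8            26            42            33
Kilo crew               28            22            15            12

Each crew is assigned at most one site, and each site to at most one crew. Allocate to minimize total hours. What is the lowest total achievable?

Optimal: Tango crew→Central site (17 hours), Hotel crew→Harbor site (11 hours), Bravo crew→North site (8 hours), Kilo crew→South site (22 hours) — total 17+11+8+22 = 58 hours.
Min-entry greedy (repeatedly take the single cheapest remaining cell) gives 72 hours, worse by 14.

Min total: 58 hours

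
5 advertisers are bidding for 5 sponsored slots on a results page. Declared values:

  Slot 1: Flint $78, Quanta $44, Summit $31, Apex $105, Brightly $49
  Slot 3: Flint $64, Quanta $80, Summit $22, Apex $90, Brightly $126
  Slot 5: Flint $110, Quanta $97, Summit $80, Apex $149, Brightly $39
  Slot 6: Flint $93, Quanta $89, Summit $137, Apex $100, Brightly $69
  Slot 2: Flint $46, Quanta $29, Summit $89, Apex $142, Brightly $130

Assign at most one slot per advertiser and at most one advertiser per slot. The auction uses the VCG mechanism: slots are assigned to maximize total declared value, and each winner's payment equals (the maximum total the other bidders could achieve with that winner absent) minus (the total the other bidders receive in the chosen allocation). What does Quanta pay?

Quanta pays $32.

Efficient allocation: Flint→Slot 1 ($78), Quanta→Slot 5 ($97), Summit→Slot 6 ($137), Apex→Slot 2 ($142), Brightly→Slot 3 ($126); total welfare W = $580.
Quanta receives Slot 5 at value $97, so the others get W − 97 = $483.
Without Quanta: best allocation of the remaining 4 bidders over all 5 slots is Flint→Slot 5 ($110), Summit→Slot 6 ($137), Apex→Slot 2 ($142), Brightly→Slot 3 ($126), total $515.
VCG payment = (others' best without Quanta) − (others' welfare with Quanta) = 515 − 483 = $32.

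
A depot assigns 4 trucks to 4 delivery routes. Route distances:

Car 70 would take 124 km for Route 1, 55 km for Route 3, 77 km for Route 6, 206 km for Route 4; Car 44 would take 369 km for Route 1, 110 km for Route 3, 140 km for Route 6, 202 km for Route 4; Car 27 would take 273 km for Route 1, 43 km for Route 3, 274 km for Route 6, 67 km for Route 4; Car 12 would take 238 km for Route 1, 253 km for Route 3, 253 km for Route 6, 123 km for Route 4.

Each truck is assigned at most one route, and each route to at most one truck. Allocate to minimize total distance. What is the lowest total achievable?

This is a one-to-one assignment (minimum-cost bipartite matching).
Optimal: Car 70→Route 1 (124 km), Car 44→Route 6 (140 km), Car 27→Route 3 (43 km), Car 12→Route 4 (123 km) — total 124+140+43+123 = 430 km.
Min-entry greedy (repeatedly take the single cheapest remaining cell) gives 612 km, worse by 182.
Next-best assignment: Car 70→Route 6, Car 44→Route 3, Car 27→Route 4, Car 12→Route 1 = 492 km.
Every other assignment is strictly worse.

Min total: 430 km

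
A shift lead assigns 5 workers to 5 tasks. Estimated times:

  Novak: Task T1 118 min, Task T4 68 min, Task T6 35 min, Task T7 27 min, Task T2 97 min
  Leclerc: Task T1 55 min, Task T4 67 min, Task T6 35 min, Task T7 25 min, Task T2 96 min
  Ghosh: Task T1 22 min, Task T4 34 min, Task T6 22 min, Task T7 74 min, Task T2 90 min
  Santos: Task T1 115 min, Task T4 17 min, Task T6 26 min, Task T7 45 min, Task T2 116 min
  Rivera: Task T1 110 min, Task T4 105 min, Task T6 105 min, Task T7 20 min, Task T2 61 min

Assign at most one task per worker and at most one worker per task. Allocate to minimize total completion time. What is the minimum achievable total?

Optimal: Novak→Task T6 (35 min), Leclerc→Task T7 (25 min), Ghosh→Task T1 (22 min), Santos→Task T4 (17 min), Rivera→Task T2 (61 min) — total 35+25+22+17+61 = 160 min.
Column-greedy (each task in turn goes to its cheapest remaining worker) gives 190 min, worse by 30.
Every other assignment is strictly worse.

Minimum total: 160 min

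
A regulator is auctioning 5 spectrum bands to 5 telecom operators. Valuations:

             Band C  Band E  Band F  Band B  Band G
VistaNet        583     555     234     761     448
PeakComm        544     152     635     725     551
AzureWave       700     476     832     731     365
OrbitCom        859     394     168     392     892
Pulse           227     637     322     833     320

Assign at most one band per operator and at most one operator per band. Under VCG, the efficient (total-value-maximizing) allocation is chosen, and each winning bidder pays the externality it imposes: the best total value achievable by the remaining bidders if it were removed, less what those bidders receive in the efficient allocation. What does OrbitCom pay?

Efficient allocation: VistaNet→Band C ($583M), PeakComm→Band B ($725M), AzureWave→Band F ($832M), OrbitCom→Band G ($892M), Pulse→Band E ($637M); total welfare W = $3669M.
OrbitCom receives Band G at value $892M, so the others get W − 892 = $2777M.
Without OrbitCom: best allocation of the remaining 4 bidders over all 5 bands is VistaNet→Band C ($583M), PeakComm→Band G ($551M), AzureWave→Band F ($832M), Pulse→Band B ($833M), total $2799M.
VCG payment = (others' best without OrbitCom) − (others' welfare with OrbitCom) = 2799 − 2777 = $22M.

OrbitCom pays $22M.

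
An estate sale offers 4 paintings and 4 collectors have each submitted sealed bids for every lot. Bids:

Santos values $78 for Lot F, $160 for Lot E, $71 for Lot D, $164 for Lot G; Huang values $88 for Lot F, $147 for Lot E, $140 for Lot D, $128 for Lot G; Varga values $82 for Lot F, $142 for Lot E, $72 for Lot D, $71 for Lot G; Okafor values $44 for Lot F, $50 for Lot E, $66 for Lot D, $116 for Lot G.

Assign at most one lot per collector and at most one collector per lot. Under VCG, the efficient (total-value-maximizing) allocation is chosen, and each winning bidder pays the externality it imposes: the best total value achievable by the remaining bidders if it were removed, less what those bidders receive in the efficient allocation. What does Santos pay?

Santos pays $60.

Efficient allocation: Santos→Lot E ($160), Huang→Lot D ($140), Varga→Lot F ($82), Okafor→Lot G ($116); total welfare W = $498.
Santos receives Lot E at value $160, so the others get W − 160 = $338.
Without Santos: best allocation of the remaining 3 bidders over all 4 lots is Huang→Lot D ($140), Varga→Lot E ($142), Okafor→Lot G ($116), total $398.
VCG payment = (others' best without Santos) − (others' welfare with Santos) = 398 − 338 = $60.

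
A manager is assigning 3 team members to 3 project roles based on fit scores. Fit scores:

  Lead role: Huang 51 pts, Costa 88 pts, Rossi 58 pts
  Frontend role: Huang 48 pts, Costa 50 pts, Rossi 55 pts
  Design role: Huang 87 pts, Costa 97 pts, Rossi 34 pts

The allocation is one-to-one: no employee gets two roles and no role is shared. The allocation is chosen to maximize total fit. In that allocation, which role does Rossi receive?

Rossi receives Frontend role.

Optimal: Huang→Design role (87 pts), Costa→Lead role (88 pts), Rossi→Frontend role (55 pts) — total 87+88+55 = 230 pts.
Max-entry greedy (repeatedly take the single best remaining cell) gives 203 pts, worse by 27.
Swapping Costa↔Huang (Costa→Design role 97 pts, Huang→Lead role 51 pts) loses 27.
Rossi's own top role is Lead role (58 pts), but forcing Rossi→Lead role and reassigning the rest optimally gives only 203 pts — worse by 27.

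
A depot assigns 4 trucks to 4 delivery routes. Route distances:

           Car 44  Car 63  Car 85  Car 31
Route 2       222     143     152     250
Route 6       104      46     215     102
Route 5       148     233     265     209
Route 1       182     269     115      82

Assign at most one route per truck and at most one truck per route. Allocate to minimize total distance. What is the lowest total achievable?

Minimum total: 428 km

Optimal: Car 44→Route 5 (148 km), Car 63→Route 6 (46 km), Car 85→Route 2 (152 km), Car 31→Route 1 (82 km) — total 148+46+152+82 = 428 km.
Next-best assignment: Car 44→Route 5, Car 63→Route 2, Car 85→Route 1, Car 31→Route 6 = 508 km.
Swapping Car 63↔Car 85 (Car 63→Route 2 143 km, Car 85→Route 6 215 km) adds 160.
No other one-to-one assignment undercuts 428 km.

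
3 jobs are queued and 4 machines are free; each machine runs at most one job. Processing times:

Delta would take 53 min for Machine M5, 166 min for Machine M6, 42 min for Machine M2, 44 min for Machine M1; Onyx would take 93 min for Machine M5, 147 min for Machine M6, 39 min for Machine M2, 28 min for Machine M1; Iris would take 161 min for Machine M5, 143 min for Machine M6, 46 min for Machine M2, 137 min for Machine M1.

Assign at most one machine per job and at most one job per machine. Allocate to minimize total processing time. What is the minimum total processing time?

Min total: 127 min

Treat this as an assignment problem: match each job to one machine.
Optimal: Delta→Machine M5 (53 min), Onyx→Machine M1 (28 min), Iris→Machine M2 (46 min) — total 53+28+46 = 127 min.
Row-greedy (each job in turn takes its cheapest remaining machine) gives 213 min, worse by 86.
Next-best assignment: Delta→Machine M1, Onyx→Machine M5, Iris→Machine M2 = 183 min.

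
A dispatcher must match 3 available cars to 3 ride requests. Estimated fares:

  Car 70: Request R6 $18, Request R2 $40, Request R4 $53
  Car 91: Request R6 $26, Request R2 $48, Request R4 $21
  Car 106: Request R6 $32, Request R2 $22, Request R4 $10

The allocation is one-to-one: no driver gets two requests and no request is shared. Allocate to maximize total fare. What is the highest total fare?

Optimal: Car 70→Request R4 ($53), Car 91→Request R2 ($48), Car 106→Request R6 ($32) — total 53+48+32 = $133.

Max total: $133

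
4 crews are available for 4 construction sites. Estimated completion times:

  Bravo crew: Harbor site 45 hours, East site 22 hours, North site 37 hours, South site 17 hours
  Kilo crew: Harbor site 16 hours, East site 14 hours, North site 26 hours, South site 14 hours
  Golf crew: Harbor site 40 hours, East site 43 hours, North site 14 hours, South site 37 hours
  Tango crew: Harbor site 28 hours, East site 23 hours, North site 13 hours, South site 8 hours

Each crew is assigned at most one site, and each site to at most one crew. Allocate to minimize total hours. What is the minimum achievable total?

Treat this as an assignment problem: match each crew to one site.
Optimal: Bravo crew→East site (22 hours), Kilo crew→Harbor site (16 hours), Golf crew→North site (14 hours), Tango crew→South site (8 hours) — total 22+16+14+8 = 60 hours.
Row-greedy (each crew in turn takes its cheapest remaining site) gives 73 hours, worse by 13.
Checked against all permutations: 60 hours is optimal.

Min total: 60 hours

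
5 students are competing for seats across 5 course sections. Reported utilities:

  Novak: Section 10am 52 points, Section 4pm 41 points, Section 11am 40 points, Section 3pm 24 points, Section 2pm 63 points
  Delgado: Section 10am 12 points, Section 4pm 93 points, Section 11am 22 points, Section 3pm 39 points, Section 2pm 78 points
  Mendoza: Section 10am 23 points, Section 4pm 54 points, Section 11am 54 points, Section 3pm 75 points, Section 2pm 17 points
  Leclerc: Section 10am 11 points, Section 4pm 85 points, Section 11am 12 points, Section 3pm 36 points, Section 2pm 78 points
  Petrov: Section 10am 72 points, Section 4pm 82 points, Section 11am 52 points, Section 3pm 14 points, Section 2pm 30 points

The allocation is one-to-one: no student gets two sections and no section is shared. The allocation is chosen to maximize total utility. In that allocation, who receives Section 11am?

This is a one-to-one assignment (maximum-weight bipartite matching).
Optimal: Novak→Section 11am (40 points), Delgado→Section 4pm (93 points), Mendoza→Section 3pm (75 points), Leclerc→Section 2pm (78 points), Petrov→Section 10am (72 points) — total 40+93+75+78+72 = 358 points.
Row-greedy (each student in turn takes its best remaining section) gives 315 points, worse by 43.
Novak's own top section is Section 2pm (63 points), but forcing Novak→Section 2pm and reassigning the rest optimally gives only 318 points — worse by 40.

Novak receives Section 11am.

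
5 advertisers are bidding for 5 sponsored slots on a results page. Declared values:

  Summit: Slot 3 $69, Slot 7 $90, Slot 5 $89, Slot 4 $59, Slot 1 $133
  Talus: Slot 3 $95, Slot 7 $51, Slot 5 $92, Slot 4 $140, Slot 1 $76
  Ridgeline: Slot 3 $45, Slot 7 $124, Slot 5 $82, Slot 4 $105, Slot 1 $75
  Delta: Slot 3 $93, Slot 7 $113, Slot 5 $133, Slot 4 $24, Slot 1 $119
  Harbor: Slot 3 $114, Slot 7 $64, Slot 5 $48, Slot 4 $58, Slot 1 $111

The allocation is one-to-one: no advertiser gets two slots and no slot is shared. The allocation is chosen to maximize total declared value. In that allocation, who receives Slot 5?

Optimal: Summit→Slot 1 ($133), Talus→Slot 4 ($140), Ridgeline→Slot 7 ($124), Delta→Slot 5 ($133), Harbor→Slot 3 ($114) — total 133+140+124+133+114 = $644.

Delta receives Slot 5.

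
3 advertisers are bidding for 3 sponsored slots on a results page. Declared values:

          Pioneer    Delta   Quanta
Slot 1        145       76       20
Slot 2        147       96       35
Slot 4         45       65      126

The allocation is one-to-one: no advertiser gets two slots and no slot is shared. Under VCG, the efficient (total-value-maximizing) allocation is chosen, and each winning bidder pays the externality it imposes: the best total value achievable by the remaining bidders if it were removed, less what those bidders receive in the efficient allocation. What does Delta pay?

Efficient allocation: Pioneer→Slot 1 ($145), Delta→Slot 2 ($96), Quanta→Slot 4 ($126); total welfare W = $367.
Delta receives Slot 2 at value $96, so the others get W − 96 = $271.
Without Delta: best allocation of the remaining 2 bidders over all 3 slots is Pioneer→Slot 2 ($147), Quanta→Slot 4 ($126), total $273.
VCG payment = (others' best without Delta) − (others' welfare with Delta) = 273 − 271 = $2.

Delta pays $2.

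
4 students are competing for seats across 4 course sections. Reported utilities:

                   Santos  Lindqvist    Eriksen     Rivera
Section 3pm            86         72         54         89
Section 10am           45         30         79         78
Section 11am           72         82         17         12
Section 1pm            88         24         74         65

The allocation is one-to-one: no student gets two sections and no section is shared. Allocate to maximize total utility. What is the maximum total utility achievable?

Max total: 338 points

This is a one-to-one assignment (maximum-weight bipartite matching).
Optimal: Santos→Section 1pm (88 points), Lindqvist→Section 11am (82 points), Eriksen→Section 10am (79 points), Rivera→Section 3pm (89 points) — total 88+82+79+89 = 338 points.
Every other assignment is strictly worse.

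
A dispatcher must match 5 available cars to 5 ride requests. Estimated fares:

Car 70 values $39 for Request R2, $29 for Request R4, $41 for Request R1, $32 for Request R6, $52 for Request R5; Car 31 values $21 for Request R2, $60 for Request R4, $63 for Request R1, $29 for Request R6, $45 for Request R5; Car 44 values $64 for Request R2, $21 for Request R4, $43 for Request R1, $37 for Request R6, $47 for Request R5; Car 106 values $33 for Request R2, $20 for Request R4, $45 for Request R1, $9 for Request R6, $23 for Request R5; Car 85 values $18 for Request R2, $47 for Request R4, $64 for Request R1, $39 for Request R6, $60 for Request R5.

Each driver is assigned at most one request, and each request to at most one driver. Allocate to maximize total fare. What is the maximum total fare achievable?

Maximum total: $261

Optimal: Car 70→Request R6 ($32), Car 31→Request R4 ($60), Car 44→Request R2 ($64), Car 106→Request R1 ($45), Car 85→Request R5 ($60) — total 32+60+64+45+60 = $261.
Row-greedy (each driver in turn takes its best remaining request) gives $238, worse by 23.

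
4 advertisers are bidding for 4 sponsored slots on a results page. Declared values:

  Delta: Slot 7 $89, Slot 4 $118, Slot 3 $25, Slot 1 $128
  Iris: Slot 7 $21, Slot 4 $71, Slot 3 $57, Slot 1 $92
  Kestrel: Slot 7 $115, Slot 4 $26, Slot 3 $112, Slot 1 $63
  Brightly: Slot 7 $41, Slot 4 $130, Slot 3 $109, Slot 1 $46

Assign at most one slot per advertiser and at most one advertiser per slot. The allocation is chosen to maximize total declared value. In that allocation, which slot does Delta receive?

This is a one-to-one assignment (maximum-weight bipartite matching).
Optimal: Delta→Slot 4 ($118), Iris→Slot 1 ($92), Kestrel→Slot 7 ($115), Brightly→Slot 3 ($109) — total 118+92+115+109 = $434.
Row-greedy (each advertiser in turn takes its best remaining slot) gives $423, worse by 11.
Next-best assignment: Delta→Slot 1, Iris→Slot 3, Kestrel→Slot 7, Brightly→Slot 4 = $430.
Swapping Brightly↔Iris (Brightly→Slot 1 $46, Iris→Slot 3 $57) loses 98.
Delta's own top slot is Slot 1 ($128), but forcing Delta→Slot 1 and reassigning the rest optimally gives only $430 — worse by 4.

Delta receives Slot 4.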